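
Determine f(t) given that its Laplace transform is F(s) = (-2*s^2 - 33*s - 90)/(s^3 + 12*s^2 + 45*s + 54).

Factor the denominator: s^3 + 12*s^2 + 45*s + 54 = (s + 3)^2*(s + 6).
Partial fraction decomposition gives [-6/(s + 3)] + [-3/(s + 3)^2] + [4/(s + 6)].
Invert each term: -6/(s + 3) ↔ -6e^(-3t); -3/(s + 3)^2 ↔ -3t·e^(-3t); 4/(s + 6) ↔ 4e^(-6t).

f(t) = -3*t*exp(-3*t) - 6*exp(-3*t) + 4*exp(-6*t)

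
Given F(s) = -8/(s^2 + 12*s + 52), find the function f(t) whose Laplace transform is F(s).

f(t) = -2*exp(-6*t)*sin(4*t)

Rewrite the denominator: s^2 + 12*s + 52 = (s + 6)^2 + 16.
The form in (s + 6) signals a first-shifting-theorem factor e^(-6t).
Since L{sin(4t)} = 4/(s^2 + 16), the inverse is e^(-6*t)*sin(4*t), scaled by -2.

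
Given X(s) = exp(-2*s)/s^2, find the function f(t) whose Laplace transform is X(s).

The factor e^(-2s) signals a time shift by c = 2 (second shifting theorem).
L{t} = 1!/s^2 = 1/s^2, so L^-1{s^(-2)} = t.
Hence the inverse is u(t - 2) times that function evaluated at t - 2.

f(t) = Heaviside(t - 2)*(t - 2)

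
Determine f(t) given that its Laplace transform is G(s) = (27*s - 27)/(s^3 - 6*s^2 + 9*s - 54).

f(t) = 3*exp(6*t) + 3*sin(3*t) - 3*cos(3*t)

Factor the denominator: s^3 - 6*s^2 + 9*s - 54 = (s - 6)*(s^2 + 9).
Partial fraction decomposition gives [3/(s - 6)] + [-3*s/(s^2 + 9)] + [9/(s^2 + 9)].
Invert each term: 3/(s - 6) ↔ 3e^(6t); -3·s/(s^2 + 9) ↔ -3cos(3t); 3·3/(s^2 + 9) ↔ 3sin(3t).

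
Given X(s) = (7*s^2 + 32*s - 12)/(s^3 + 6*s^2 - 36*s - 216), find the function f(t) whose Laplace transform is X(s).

f(t) = -4*t*exp(-6*t) + 3*exp(6*t) + 4*exp(-6*t)

Factor the denominator: s^3 + 6*s^2 - 36*s - 216 = (s - 6)*(s + 6)^2.
Partial fraction decomposition gives [4/(s + 6)] + [-4/(s + 6)^2] + [3/(s - 6)].
Invert each term: 4/(s + 6) ↔ 4e^(-6t); -4/(s + 6)^2 ↔ -4t·e^(-6t); 3/(s - 6) ↔ 3e^(6t).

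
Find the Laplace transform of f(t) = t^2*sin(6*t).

L{sin(6t)} = 6/(s^2 + 36).
Then apply L{t^2·g(t)} = (-1)^2 d^2/ds^2[G(s)] with G(s) = 6/(s^2 + 36):
differentiating 2 times and applying the sign gives 36*(s^2 - 12)/(s^2 + 36)^3.

36*(s^2 - 12)/(s^2 + 36)^3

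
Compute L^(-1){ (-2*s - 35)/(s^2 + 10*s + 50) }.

Complete the square in the denominator: s^2 + 10*s + 50 = (s + 5)^2 + 5^2.
Split the numerator to match: -2*s - 35 = -2·(s + 5) - 5·5.
Invert each term: -2·(s + 5)/((s + 5)^2 + 25) ↔ -2e^(-5t)cos(5t); -5·5/((s + 5)^2 + 25) ↔ -5e^(-5t)sin(5t).

-5*exp(-5*t)*sin(5*t) - 2*exp(-5*t)*cos(5*t)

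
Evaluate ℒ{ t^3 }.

6/s^4

L{t^3} = 3!/s^4 = 6/s^4.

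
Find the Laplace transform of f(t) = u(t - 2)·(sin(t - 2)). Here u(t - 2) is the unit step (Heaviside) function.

By the second shifting theorem, L{u(t - c)·g(t - c)} = e^(-cs)·G(s) with c = 2 and G(s) = L{g(t)}.
L{sin(t)} = 1/(s^2 + 1).

exp(-2*s)/(s^2 + 1)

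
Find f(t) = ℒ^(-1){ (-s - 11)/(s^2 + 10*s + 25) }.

Factor the denominator: s^2 + 10*s + 25 = (s + 5)^2.
Partial fraction decomposition gives [-1/(s + 5)] + [-6/(s + 5)^2].
Invert each term: -1/(s + 5) ↔ -e^(-5t); -6/(s + 5)^2 ↔ -6t·e^(-5t).

f(t) = -6*t*exp(-5*t) - exp(-5*t)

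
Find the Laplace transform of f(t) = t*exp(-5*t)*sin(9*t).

L{sin(9t)} = 9/(s^2 + 81).
Multiplying by e^(-5t) shifts s → s + 5, so L{exp(-5*t)*sin(9*t)} = 9/((s + 5)^2 + 81).
Then apply L{t·g(t)} = -d/ds[H(s)] with H(s) = 9/((s + 5)^2 + 81):
differentiating 1 time and applying the sign gives 18*(s + 5)/(s^2 + 10*s + 106)^2.

18*(s + 5)/(s^2 + 10*s + 106)^2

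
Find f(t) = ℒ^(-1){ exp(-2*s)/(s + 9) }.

f(t) = Heaviside(t - 2)*(exp(-9*t + 18))

The factor e^(-2s) signals a time shift by c = 2 (second shifting theorem).
L{e^(-9t)} = 1/(s + 9), so L^-1{1/(s + 9)} = exp(-9*t).
Hence the inverse is u(t - 2) times that function evaluated at t - 2.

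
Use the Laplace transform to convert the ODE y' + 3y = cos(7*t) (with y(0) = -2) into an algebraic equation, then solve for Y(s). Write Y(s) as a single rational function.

Transform both sides with L{·}.
The derivative rules (L{y'} = sY - y(0) = sY - (-2)) turn the left side into (s + 3)Y - (-2).
The right side is L{cos(7*t)} = s/(s^2 + 49).
So (s + 3)Y = s/(s^2 + 49) + (-2).
Solve for Y(s) and write it as one ratio of polynomials.

Y(s) = (-2*s^2 + s - 98)/(s^3 + 3*s^2 + 49*s + 147)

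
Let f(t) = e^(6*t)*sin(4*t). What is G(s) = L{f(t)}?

G(s) = 4/((s - 6)^2 + 16)

L{sin(4t)} = 4/(s^2 + 16).
By the first shifting theorem, multiplying by e^(6t) replaces s with s - 6.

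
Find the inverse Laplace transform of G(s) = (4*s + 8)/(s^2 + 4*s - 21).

Factor the denominator: s^2 + 4*s - 21 = (s - 3)*(s + 7).
Partial fraction decomposition gives [2/(s - 3)] + [2/(s + 7)].
Invert each term: 2/(s - 3) ↔ 2e^(3t); 2/(s + 7) ↔ 2e^(-7t).

2*exp(3*t) + 2*exp(-7*t)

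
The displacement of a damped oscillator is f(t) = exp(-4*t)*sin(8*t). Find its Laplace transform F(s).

F(s) = 8/((s + 4)^2 + 64)

L{sin(8t)} = 8/(s^2 + 64).
By the first shifting theorem, multiplying by e^(-4t) replaces s with s + 4.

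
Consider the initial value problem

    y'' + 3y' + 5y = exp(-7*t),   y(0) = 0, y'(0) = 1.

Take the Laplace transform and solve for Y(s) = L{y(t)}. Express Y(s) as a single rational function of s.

Laplace-transform each side.
The derivative rules (L{y''} = s^2 Y - s·y(0) - y'(0) and L{y'} = sY - y(0), with y(0) = 0, y'(0) = 1) turn the left side into (s^2 + 3*s + 5)Y - (1).
The right side is L{exp(-7*t)} = 1/(s + 7).
So (s^2 + 3*s + 5)Y = 1/(s + 7) + (1).
Divide through and combine into a single rational function.

Y(s) = (s + 8)/(s^3 + 10*s^2 + 26*s + 35)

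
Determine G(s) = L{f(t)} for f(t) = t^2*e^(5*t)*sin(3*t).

G(s) = 18*(s^2 - 10*s + 22)/(s^2 - 10*s + 34)^3

L{sin(3t)} = 3/(s^2 + 9).
Multiplying by e^(5t) shifts s → s - 5, so L{e^(5*t)*sin(3*t)} = 3/((s - 5)^2 + 9).
Then apply L{t^2·g(t)} = (-1)^2 d^2/ds^2[H(s)] with H(s) = 3/((s - 5)^2 + 9):
differentiating 2 times and applying the sign gives 18*(s^2 - 10*s + 22)/(s^2 - 10*s + 34)^3.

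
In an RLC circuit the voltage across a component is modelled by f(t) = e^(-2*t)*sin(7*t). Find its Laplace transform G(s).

G(s) = 7/((s + 2)^2 + 49)

L{sin(7t)} = 7/(s^2 + 49).
By the first shifting theorem, multiplying by e^(-2t) replaces s with s + 2.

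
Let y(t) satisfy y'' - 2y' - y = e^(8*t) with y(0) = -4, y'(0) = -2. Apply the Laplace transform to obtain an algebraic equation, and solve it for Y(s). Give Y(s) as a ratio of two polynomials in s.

Laplace-transform each side.
The derivative rules (L{y''} = s^2 Y - s·y(0) - y'(0) and L{y'} = sY - y(0), with y(0) = -4, y'(0) = -2) turn the left side into (s^2 - 2*s - 1)Y - (-4*s + 6).
The right side is L{e^(8*t)} = 1/(s - 8).
So (s^2 - 2*s - 1)Y = 1/(s - 8) + (-4*s + 6).
Isolate Y and clear denominators.

Y(s) = (-4*s^2 + 38*s - 47)/(s^3 - 10*s^2 + 15*s + 8)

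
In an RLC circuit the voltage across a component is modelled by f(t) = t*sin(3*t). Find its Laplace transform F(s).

L{sin(3t)} = 3/(s^2 + 9).
Then apply L{t·g(t)} = -d/ds[G(s)] with G(s) = 3/(s^2 + 9):
differentiating 1 time and applying the sign gives 6*s/(s^2 + 9)^2.

F(s) = 6*s/(s^2 + 9)^2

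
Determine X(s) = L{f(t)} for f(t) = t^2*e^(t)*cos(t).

L{cos(t)} = s/(s^2 + 1).
Multiplying by e^(t) shifts s → s - 1, so L{e^(t)*cos(t)} = (s - 1)/((s - 1)^2 + 1).
Then apply L{t^2·g(t)} = (-1)^2 d^2/ds^2[G(s)] with G(s) = (s - 1)/((s - 1)^2 + 1):
differentiating 2 times and applying the sign gives 2*(s - 1)*(s^2 - 2*s - 2)/(s^2 - 2*s + 2)^3.

X(s) = 2*(s - 1)*(s^2 - 2*s - 2)/(s^2 - 2*s + 2)^3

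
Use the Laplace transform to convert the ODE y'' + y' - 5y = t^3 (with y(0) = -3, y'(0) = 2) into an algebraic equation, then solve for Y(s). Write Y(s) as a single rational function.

Apply the Laplace transform to the equation.
The derivative rules (L{y''} = s^2 Y - s·y(0) - y'(0) and L{y'} = sY - y(0), with y(0) = -3, y'(0) = 2) turn the left side into (s^2 + s - 5)Y - (-3*s - 1).
The right side is L{t^3} = 6/s^4.
So (s^2 + s - 5)Y = 6/s^4 + (-3*s - 1).
Isolate Y and clear denominators.

Y(s) = (-3*s^5 - s^4 + 6)/(s^6 + s^5 - 5*s^4)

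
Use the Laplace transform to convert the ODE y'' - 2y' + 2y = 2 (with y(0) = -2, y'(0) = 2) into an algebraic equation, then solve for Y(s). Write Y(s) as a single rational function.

Y(s) = (-2*s^2 + 6*s + 2)/(s^3 - 2*s^2 + 2*s)

Apply the Laplace transform to the equation.
With L{y''} = s^2 Y - s·y(0) - y'(0) and L{y'} = sY - y(0), with y(0) = -2, y'(0) = 2: the LHS transforms to (s^2 - 2*s + 2)Y - (-2*s + 6).
The right side is L{2} = 2/s.
So (s^2 - 2*s + 2)Y = 2/s + (-2*s + 6).
Divide through and combine into a single rational function.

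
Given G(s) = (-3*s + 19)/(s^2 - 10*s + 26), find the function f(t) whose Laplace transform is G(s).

Complete the square in the denominator: s^2 - 10*s + 26 = (s - 5)^2 + 1^2.
Split the numerator to match: -3*s + 19 = -3·(s - 5) + 4·1.
Invert each term: -3·(s - 5)/((s - 5)^2 + 1) ↔ -3e^(5t)cos(t); 4·1/((s - 5)^2 + 1) ↔ 4e^(5t)sin(t).

f(t) = 4*exp(5*t)*sin(t) - 3*exp(5*t)*cos(t)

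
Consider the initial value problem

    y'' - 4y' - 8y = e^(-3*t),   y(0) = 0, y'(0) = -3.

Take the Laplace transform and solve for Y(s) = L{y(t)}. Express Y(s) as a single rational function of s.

Laplace-transform each side.
The derivative rules (L{y''} = s^2 Y - s·y(0) - y'(0) and L{y'} = sY - y(0), with y(0) = 0, y'(0) = -3) turn the left side into (s^2 - 4*s - 8)Y - (-3).
The right side is L{e^(-3*t)} = 1/(s + 3).
So (s^2 - 4*s - 8)Y = 1/(s + 3) + (-3).
Isolate Y and clear denominators.

Y(s) = (-3*s - 8)/(s^3 - s^2 - 20*s - 24)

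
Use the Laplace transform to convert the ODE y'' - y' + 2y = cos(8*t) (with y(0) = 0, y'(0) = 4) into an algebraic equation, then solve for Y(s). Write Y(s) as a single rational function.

Take the Laplace transform of both sides.
The derivative rules (L{y''} = s^2 Y - s·y(0) - y'(0) and L{y'} = sY - y(0), with y(0) = 0, y'(0) = 4) turn the left side into (s^2 - s + 2)Y - (4).
The right side is L{cos(8*t)} = s/(s^2 + 64).
So (s^2 - s + 2)Y = s/(s^2 + 64) + (4).
Divide through and combine into a single rational function.

Y(s) = (4*s^2 + s + 256)/(s^4 - s^3 + 66*s^2 - 64*s + 128)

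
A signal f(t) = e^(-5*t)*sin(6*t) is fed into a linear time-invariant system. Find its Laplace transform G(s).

G(s) = 6/((s + 5)^2 + 36)

L{sin(6t)} = 6/(s^2 + 36).
By the first shifting theorem, multiplying by e^(-5t) replaces s with s + 5.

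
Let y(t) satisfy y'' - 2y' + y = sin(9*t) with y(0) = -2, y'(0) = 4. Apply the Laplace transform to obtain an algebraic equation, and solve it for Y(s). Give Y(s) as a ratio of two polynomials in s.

Y(s) = (-2*s^3 + 8*s^2 - 162*s + 657)/(s^4 - 2*s^3 + 82*s^2 - 162*s + 81)

Transform both sides with L{·}.
Using L{y''} = s^2 Y - s·y(0) - y'(0) and L{y'} = sY - y(0), with y(0) = -2, y'(0) = 4, the left side becomes (s^2 - 2*s + 1)Y - (-2*s + 8).
The right side is L{sin(9*t)} = 9/(s^2 + 81).
So (s^2 - 2*s + 1)Y = 9/(s^2 + 81) + (-2*s + 8).
Divide through and combine into a single rational function.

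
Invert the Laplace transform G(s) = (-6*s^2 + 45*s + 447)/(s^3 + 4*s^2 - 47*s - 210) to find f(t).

Factor the denominator: s^3 + 4*s^2 - 47*s - 210 = (s - 7)*(s + 5)*(s + 6).
Partial fraction decomposition gives [3/(s - 7)] + [-6/(s + 5)] + [-3/(s + 6)].
Invert each term: 3/(s - 7) ↔ 3e^(7t); -6/(s + 5) ↔ -6e^(-5t); -3/(s + 6) ↔ -3e^(-6t).

f(t) = 3*exp(7*t) - 6*exp(-5*t) - 3*exp(-6*t)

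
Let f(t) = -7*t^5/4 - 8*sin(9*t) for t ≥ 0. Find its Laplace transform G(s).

G(s) = -72/(s^2 + 81) - 210/s^6

The transform is linear, so treat each term independently.
(-7/4)·[L{t^5} = 5!/s^6 = 120/s^6]; (-8)·[L{sin(9t)} = 9/(s^2 + 81)].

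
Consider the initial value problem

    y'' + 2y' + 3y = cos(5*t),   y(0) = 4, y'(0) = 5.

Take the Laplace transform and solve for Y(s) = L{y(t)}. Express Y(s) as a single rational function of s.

Y(s) = (4*s^3 + 13*s^2 + 101*s + 325)/(s^4 + 2*s^3 + 28*s^2 + 50*s + 75)

Take the Laplace transform of both sides.
The derivative rules (L{y''} = s^2 Y - s·y(0) - y'(0) and L{y'} = sY - y(0), with y(0) = 4, y'(0) = 5) turn the left side into (s^2 + 2*s + 3)Y - (4*s + 13).
The right side is L{cos(5*t)} = s/(s^2 + 25).
So (s^2 + 2*s + 3)Y = s/(s^2 + 25) + (4*s + 13).
Divide through and combine into a single rational function.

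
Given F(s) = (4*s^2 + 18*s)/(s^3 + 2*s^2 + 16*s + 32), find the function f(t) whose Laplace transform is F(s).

Factor the denominator: s^3 + 2*s^2 + 16*s + 32 = (s + 2)*(s^2 + 16).
Partial fraction decomposition gives [-1/(s + 2)] + [5*s/(s^2 + 16)] + [8/(s^2 + 16)].
Invert each term: -1/(s + 2) ↔ -e^(-2t); 5·s/(s^2 + 16) ↔ 5cos(4t); 2·4/(s^2 + 16) ↔ 2sin(4t).

f(t) = 2*sin(4*t) + 5*cos(4*t) - exp(-2*t)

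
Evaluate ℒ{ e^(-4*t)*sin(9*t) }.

L{sin(9t)} = 9/(s^2 + 81).
By the first shifting theorem, multiplying by e^(-4t) replaces s with s + 4.

9/((s + 4)^2 + 81)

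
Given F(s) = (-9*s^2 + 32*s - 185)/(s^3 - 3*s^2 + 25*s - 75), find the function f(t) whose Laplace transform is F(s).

Factor the denominator: s^3 - 3*s^2 + 25*s - 75 = (s - 3)*(s^2 + 25).
Partial fraction decomposition gives [-5/(s - 3)] + [-4*s/(s^2 + 25)] + [20/(s^2 + 25)].
Invert each term: -5/(s - 3) ↔ -5e^(3t); -4·s/(s^2 + 25) ↔ -4cos(5t); 4·5/(s^2 + 25) ↔ 4sin(5t).

f(t) = -5*exp(3*t) + 4*sin(5*t) - 4*cos(5*t)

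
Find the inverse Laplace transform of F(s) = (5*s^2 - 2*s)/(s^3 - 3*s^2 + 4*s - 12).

3*exp(3*t) + 2*sin(2*t) + 2*cos(2*t)

Factor the denominator: s^3 - 3*s^2 + 4*s - 12 = (s - 3)*(s^2 + 4).
Partial fraction decomposition gives [3/(s - 3)] + [2*s/(s^2 + 4)] + [4/(s^2 + 4)].
Invert each term: 3/(s - 3) ↔ 3e^(3t); 2·s/(s^2 + 4) ↔ 2cos(2t); 2·2/(s^2 + 4) ↔ 2sin(2t).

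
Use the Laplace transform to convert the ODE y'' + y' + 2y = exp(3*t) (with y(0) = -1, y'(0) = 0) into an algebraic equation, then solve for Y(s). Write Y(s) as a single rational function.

Take the Laplace transform of both sides.
Using L{y''} = s^2 Y - s·y(0) - y'(0) and L{y'} = sY - y(0), with y(0) = -1, y'(0) = 0, the left side becomes (s^2 + s + 2)Y - (-s - 1).
The right side is L{exp(3*t)} = 1/(s - 3).
So (s^2 + s + 2)Y = 1/(s - 3) + (-s - 1).
Divide through and combine into a single rational function.

Y(s) = (-s^2 + 2*s + 4)/(s^3 - 2*s^2 - s - 6)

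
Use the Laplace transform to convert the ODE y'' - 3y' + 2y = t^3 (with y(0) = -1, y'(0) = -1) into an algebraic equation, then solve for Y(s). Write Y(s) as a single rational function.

Transform both sides with L{·}.
The derivative rules (L{y''} = s^2 Y - s·y(0) - y'(0) and L{y'} = sY - y(0), with y(0) = -1, y'(0) = -1) turn the left side into (s^2 - 3*s + 2)Y - (-s + 2).
The right side is L{t^3} = 6/s^4.
So (s^2 - 3*s + 2)Y = 6/s^4 + (-s + 2).
Solve for Y(s) and write it as one ratio of polynomials.

Y(s) = (-s^5 + 2*s^4 + 6)/(s^6 - 3*s^5 + 2*s^4)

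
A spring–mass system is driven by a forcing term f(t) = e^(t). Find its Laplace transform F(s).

L{e^(t)} = 1/(s - 1).

F(s) = 1/(s - 1)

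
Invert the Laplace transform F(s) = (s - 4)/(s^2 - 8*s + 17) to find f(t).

Rewrite the denominator: s^2 - 8*s + 17 = (s - 4)^2 + 1.
The form in (s - 4) signals a first-shifting-theorem factor e^(4t).
Since L{cos(t)} = s/(s^2 + 1), the inverse is e^(4*t)*cos(t).

f(t) = exp(4*t)*cos(t)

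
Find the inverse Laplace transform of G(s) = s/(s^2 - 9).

cosh(3*t)

Since L{cosh(3t)} = s/(s^2 - 9), the inverse is cosh(3*t).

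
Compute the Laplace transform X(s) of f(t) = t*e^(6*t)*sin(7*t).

X(s) = 14*(s - 6)/(s^2 - 12*s + 85)^2

L{sin(7t)} = 7/(s^2 + 49).
Multiplying by e^(6t) shifts s → s - 6, so L{e^(6*t)*sin(7*t)} = 7/((s - 6)^2 + 49).
Then apply L{t·g(t)} = -d/ds[G(s)] with G(s) = 7/((s - 6)^2 + 49):
differentiating 1 time and applying the sign gives 14*(s - 6)/(s^2 - 12*s + 85)^2.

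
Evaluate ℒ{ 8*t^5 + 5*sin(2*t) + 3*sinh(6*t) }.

10/(s^2 + 4) + 18/(s^2 - 36) + 960/s^6

The transform is linear, so treat each term independently.
(3)·[L{sinh(6t)} = 6/(s^2 - 36)]; (8)·[L{t^5} = 5!/s^6 = 120/s^6]; (5)·[L{sin(2t)} = 2/(s^2 + 4)].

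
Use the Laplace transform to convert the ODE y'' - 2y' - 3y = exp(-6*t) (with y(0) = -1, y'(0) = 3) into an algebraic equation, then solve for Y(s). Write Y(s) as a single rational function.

Y(s) = (-s^2 - s + 31)/(s^3 + 4*s^2 - 15*s - 18)

Apply the Laplace transform to the equation.
With L{y''} = s^2 Y - s·y(0) - y'(0) and L{y'} = sY - y(0), with y(0) = -1, y'(0) = 3: the LHS transforms to (s^2 - 2*s - 3)Y - (-s + 5).
The right side is L{exp(-6*t)} = 1/(s + 6).
So (s^2 - 2*s - 3)Y = 1/(s + 6) + (-s + 5).
Solve for Y(s) and write it as one ratio of polynomials.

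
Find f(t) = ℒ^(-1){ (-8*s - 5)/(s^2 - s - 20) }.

Factor the denominator: s^2 - s - 20 = (s - 5)*(s + 4).
Partial fraction decomposition gives [-5/(s - 5)] + [-3/(s + 4)].
Invert each term: -5/(s - 5) ↔ -5e^(5t); -3/(s + 4) ↔ -3e^(-4t).

f(t) = -5*exp(5*t) - 3*exp(-4*t)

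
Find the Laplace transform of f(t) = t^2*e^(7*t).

L{e^(7t)} = 1/(s - 7).
Then apply L{t^2·g(t)} = (-1)^2 d^2/ds^2[G(s)] with G(s) = 1/(s - 7):
differentiating 2 times and applying the sign gives 2/(s - 7)^3.

2/(s - 7)^3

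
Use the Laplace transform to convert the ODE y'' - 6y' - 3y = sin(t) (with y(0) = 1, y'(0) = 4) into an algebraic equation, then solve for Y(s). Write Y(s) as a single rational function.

Transform both sides with L{·}.
Using L{y''} = s^2 Y - s·y(0) - y'(0) and L{y'} = sY - y(0), with y(0) = 1, y'(0) = 4, the left side becomes (s^2 - 6*s - 3)Y - (s - 2).
The right side is L{sin(t)} = 1/(s^2 + 1).
So (s^2 - 6*s - 3)Y = 1/(s^2 + 1) + (s - 2).
Divide through and combine into a single rational function.

Y(s) = (s^3 - 2*s^2 + s - 1)/(s^4 - 6*s^3 - 2*s^2 - 6*s - 3)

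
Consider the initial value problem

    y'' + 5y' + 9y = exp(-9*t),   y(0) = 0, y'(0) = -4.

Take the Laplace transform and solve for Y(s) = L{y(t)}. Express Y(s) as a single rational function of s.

Apply the Laplace transform to the equation.
With L{y''} = s^2 Y - s·y(0) - y'(0) and L{y'} = sY - y(0), with y(0) = 0, y'(0) = -4: the LHS transforms to (s^2 + 5*s + 9)Y - (-4).
The right side is L{exp(-9*t)} = 1/(s + 9).
So (s^2 + 5*s + 9)Y = 1/(s + 9) + (-4).
Solve for Y(s) and write it as one ratio of polynomials.

Y(s) = (-4*s - 35)/(s^3 + 14*s^2 + 54*s + 81)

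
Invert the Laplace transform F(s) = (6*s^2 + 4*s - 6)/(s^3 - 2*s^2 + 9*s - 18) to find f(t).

Factor the denominator: s^3 - 2*s^2 + 9*s - 18 = (s - 2)*(s^2 + 9).
Partial fraction decomposition gives [2/(s - 2)] + [4*s/(s^2 + 9)] + [12/(s^2 + 9)].
Invert each term: 2/(s - 2) ↔ 2e^(2t); 4·s/(s^2 + 9) ↔ 4cos(3t); 4·3/(s^2 + 9) ↔ 4sin(3t).

f(t) = 2*exp(2*t) + 4*sin(3*t) + 4*cos(3*t)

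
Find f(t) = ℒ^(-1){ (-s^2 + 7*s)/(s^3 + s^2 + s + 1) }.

f(t) = 4*sin(t) + 3*cos(t) - 4*exp(-t)

Factor the denominator: s^3 + s^2 + s + 1 = (s + 1)*(s^2 + 1).
Partial fraction decomposition gives [-4/(s + 1)] + [3*s/(s^2 + 1)] + [4/(s^2 + 1)].
Invert each term: -4/(s + 1) ↔ -4e^(-t); 3·s/(s^2 + 1) ↔ 3cos(t); 4·1/(s^2 + 1) ↔ 4sin(t).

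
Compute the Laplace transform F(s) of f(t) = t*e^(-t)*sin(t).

F(s) = 2*(s + 1)/(s^2 + 2*s + 2)^2

L{sin(t)} = 1/(s^2 + 1).
Multiplying by e^(-t) shifts s → s + 1, so L{e^(-t)*sin(t)} = 1/((s + 1)^2 + 1).
Then apply L{t·g(t)} = -d/ds[G(s)] with G(s) = 1/((s + 1)^2 + 1):
differentiating 1 time and applying the sign gives 2*(s + 1)/(s^2 + 2*s + 2)^2.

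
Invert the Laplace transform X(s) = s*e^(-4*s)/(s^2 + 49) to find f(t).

f(t) = Heaviside(t - 4)*(cos(7*t - 28))

The factor e^(-4s) signals a time shift by c = 4 (second shifting theorem).
L{cos(7t)} = s/(s^2 + 49), so L^-1{s/(s^2 + 49)} = cos(7*t).
Hence the inverse is u(t - 4) times that function evaluated at t - 4.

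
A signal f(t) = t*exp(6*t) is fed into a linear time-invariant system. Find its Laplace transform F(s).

L{t} = 1!/s^2 = 1/s^2.
By the first shifting theorem, multiplying by e^(6t) replaces s with s - 6.

F(s) = (s - 6)^(-2)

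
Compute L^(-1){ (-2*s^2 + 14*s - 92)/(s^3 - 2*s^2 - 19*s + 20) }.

-2*exp(5*t) + 4*exp(t) - 4*exp(-4*t)

Factor the denominator: s^3 - 2*s^2 - 19*s + 20 = (s - 5)*(s - 1)*(s + 4).
Partial fraction decomposition gives [4/(s - 1)] + [-2/(s - 5)] + [-4/(s + 4)].
Invert each term: 4/(s - 1) ↔ 4e^(t); -2/(s - 5) ↔ -2e^(5t); -4/(s + 4) ↔ -4e^(-4t).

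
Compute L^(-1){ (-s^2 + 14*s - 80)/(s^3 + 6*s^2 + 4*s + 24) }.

-5*sin(2*t) + 4*cos(2*t) - 5*exp(-6*t)

Factor the denominator: s^3 + 6*s^2 + 4*s + 24 = (s + 6)*(s^2 + 4).
Partial fraction decomposition gives [-5/(s + 6)] + [4*s/(s^2 + 4)] + [-10/(s^2 + 4)].
Invert each term: -5/(s + 6) ↔ -5e^(-6t); 4·s/(s^2 + 4) ↔ 4cos(2t); -5·2/(s^2 + 4) ↔ -5sin(2t).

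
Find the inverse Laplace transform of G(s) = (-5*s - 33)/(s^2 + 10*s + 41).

-2*exp(-5*t)*sin(4*t) - 5*exp(-5*t)*cos(4*t)

Complete the square in the denominator: s^2 + 10*s + 41 = (s + 5)^2 + 4^2.
Split the numerator to match: -5*s - 33 = -5·(s + 5) - 2·4.
Invert each term: -5·(s + 5)/((s + 5)^2 + 16) ↔ -5e^(-5t)cos(4t); -2·4/((s + 5)^2 + 16) ↔ -2e^(-5t)sin(4t).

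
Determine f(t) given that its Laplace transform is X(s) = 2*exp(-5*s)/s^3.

f(t) = Heaviside(t - 5)*((t - 5)^2)

The factor e^(-5s) signals a time shift by c = 5 (second shifting theorem).
L{t^2} = 2!/s^3 = 2/s^3, so L^-1{2/s^3} = t^2.
Hence the inverse is u(t - 5) times that function evaluated at t - 5.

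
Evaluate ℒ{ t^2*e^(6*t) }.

2/(s - 6)^3

L{e^(6t)} = 1/(s - 6).
Then apply L{t^2·g(t)} = (-1)^2 d^2/ds^2[G(s)] with G(s) = 1/(s - 6):
differentiating 2 times and applying the sign gives 2/(s - 6)^3.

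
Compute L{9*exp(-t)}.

L{9} = 9/s.
By the first shifting theorem, multiplying by e^(-t) replaces s with s + 1.

9/(s + 1)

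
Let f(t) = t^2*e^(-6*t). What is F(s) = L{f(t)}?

F(s) = 2/(s + 6)^3

L{e^(-6t)} = 1/(s + 6).
Then apply L{t^2·g(t)} = (-1)^2 d^2/ds^2[G(s)] with G(s) = 1/(s + 6):
differentiating 2 times and applying the sign gives 2/(s + 6)^3.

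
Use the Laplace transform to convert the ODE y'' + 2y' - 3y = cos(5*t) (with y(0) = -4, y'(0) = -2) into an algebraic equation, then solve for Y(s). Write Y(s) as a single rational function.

Laplace-transform each side.
The derivative rules (L{y''} = s^2 Y - s·y(0) - y'(0) and L{y'} = sY - y(0), with y(0) = -4, y'(0) = -2) turn the left side into (s^2 + 2*s - 3)Y - (-4*s - 10).
The right side is L{cos(5*t)} = s/(s^2 + 25).
So (s^2 + 2*s - 3)Y = s/(s^2 + 25) + (-4*s - 10).
Solve for Y(s) and write it as one ratio of polynomials.

Y(s) = (-4*s^3 - 10*s^2 - 99*s - 250)/(s^4 + 2*s^3 + 22*s^2 + 50*s - 75)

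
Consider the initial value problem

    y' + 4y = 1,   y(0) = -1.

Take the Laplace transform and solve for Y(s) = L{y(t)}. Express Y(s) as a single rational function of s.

Take the Laplace transform of both sides.
With L{y'} = sY - y(0) = sY - (-1): the LHS transforms to (s + 4)Y - (-1).
The right side is L{1} = 1/s.
So (s + 4)Y = 1/s + (-1).
Solve for Y(s) and write it as one ratio of polynomials.

Y(s) = (-s + 1)/(s^2 + 4*s)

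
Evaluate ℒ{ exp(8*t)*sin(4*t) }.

L{sin(4t)} = 4/(s^2 + 16).
By the first shifting theorem, multiplying by e^(8t) replaces s with s - 8.

4/((s - 8)^2 + 16)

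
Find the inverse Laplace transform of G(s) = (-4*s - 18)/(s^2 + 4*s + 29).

Complete the square in the denominator: s^2 + 4*s + 29 = (s + 2)^2 + 5^2.
Split the numerator to match: -4*s - 18 = -4·(s + 2) - 2·5.
Invert each term: -4·(s + 2)/((s + 2)^2 + 25) ↔ -4e^(-2t)cos(5t); -2·5/((s + 2)^2 + 25) ↔ -2e^(-2t)sin(5t).

-2*exp(-2*t)*sin(5*t) - 4*exp(-2*t)*cos(5*t)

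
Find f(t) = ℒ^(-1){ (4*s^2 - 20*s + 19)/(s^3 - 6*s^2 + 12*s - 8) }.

Factor the denominator: s^3 - 6*s^2 + 12*s - 8 = (s - 2)^3.
Partial fraction decomposition gives [4/(s - 2)] + [-4/(s - 2)^2] + [-5/(s - 2)^3].
Invert each term: 4/(s - 2) ↔ 4e^(2t); -4/(s - 2)^2 ↔ -4t·e^(2t); -5/(s - 2)^3 ↔ (-5/2)t^2·e^(2t).

f(t) = -5*t^2*exp(2*t)/2 - 4*t*exp(2*t) + 4*exp(2*t)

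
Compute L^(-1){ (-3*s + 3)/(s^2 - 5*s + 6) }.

-6*exp(3*t) + 3*exp(2*t)

Factor the denominator: s^2 - 5*s + 6 = (s - 3)*(s - 2).
Partial fraction decomposition gives [-6/(s - 3)] + [3/(s - 2)].
Invert each term: -6/(s - 3) ↔ -6e^(3t); 3/(s - 2) ↔ 3e^(2t).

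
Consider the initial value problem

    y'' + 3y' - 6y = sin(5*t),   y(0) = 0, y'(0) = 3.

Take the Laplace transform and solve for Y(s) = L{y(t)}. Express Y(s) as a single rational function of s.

Take the Laplace transform of both sides.
With L{y''} = s^2 Y - s·y(0) - y'(0) and L{y'} = sY - y(0), with y(0) = 0, y'(0) = 3: the LHS transforms to (s^2 + 3*s - 6)Y - (3).
The right side is L{sin(5*t)} = 5/(s^2 + 25).
So (s^2 + 3*s - 6)Y = 5/(s^2 + 25) + (3).
Isolate Y and clear denominators.

Y(s) = (3*s^2 + 80)/(s^4 + 3*s^3 + 19*s^2 + 75*s - 150)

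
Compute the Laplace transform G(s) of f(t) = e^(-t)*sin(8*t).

L{sin(8t)} = 8/(s^2 + 64).
By the first shifting theorem, multiplying by e^(-t) replaces s with s + 1.

G(s) = 8/((s + 1)^2 + 64)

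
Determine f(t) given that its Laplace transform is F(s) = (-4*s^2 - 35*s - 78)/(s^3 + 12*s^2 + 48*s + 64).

f(t) = -t^2*exp(-4*t) - 3*t*exp(-4*t) - 4*exp(-4*t)

Factor the denominator: s^3 + 12*s^2 + 48*s + 64 = (s + 4)^3.
Partial fraction decomposition gives [-4/(s + 4)] + [-3/(s + 4)^2] + [-2/(s + 4)^3].
Invert each term: -4/(s + 4) ↔ -4e^(-4t); -3/(s + 4)^2 ↔ -3t·e^(-4t); -2/(s + 4)^3 ↔ (-1)t^2·e^(-4t).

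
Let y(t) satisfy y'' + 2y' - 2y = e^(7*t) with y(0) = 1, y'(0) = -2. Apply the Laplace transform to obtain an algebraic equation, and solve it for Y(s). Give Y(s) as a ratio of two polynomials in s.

Laplace-transform each side.
Using L{y''} = s^2 Y - s·y(0) - y'(0) and L{y'} = sY - y(0), with y(0) = 1, y'(0) = -2, the left side becomes (s^2 + 2*s - 2)Y - (s).
The right side is L{e^(7*t)} = 1/(s - 7).
So (s^2 + 2*s - 2)Y = 1/(s - 7) + (s).
Solve for Y(s) and write it as one ratio of polynomials.

Y(s) = (s^2 - 7*s + 1)/(s^3 - 5*s^2 - 16*s + 14)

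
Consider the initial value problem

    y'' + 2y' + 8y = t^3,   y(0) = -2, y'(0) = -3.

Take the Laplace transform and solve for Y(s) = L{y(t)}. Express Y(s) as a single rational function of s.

Laplace-transform each side.
The derivative rules (L{y''} = s^2 Y - s·y(0) - y'(0) and L{y'} = sY - y(0), with y(0) = -2, y'(0) = -3) turn the left side into (s^2 + 2*s + 8)Y - (-2*s - 7).
The right side is L{t^3} = 6/s^4.
So (s^2 + 2*s + 8)Y = 6/s^4 + (-2*s - 7).
Isolate Y and clear denominators.

Y(s) = (-2*s^5 - 7*s^4 + 6)/(s^6 + 2*s^5 + 8*s^4)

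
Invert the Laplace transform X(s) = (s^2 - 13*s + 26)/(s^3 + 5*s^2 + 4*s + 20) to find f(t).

Factor the denominator: s^3 + 5*s^2 + 4*s + 20 = (s + 5)*(s^2 + 4).
Partial fraction decomposition gives [4/(s + 5)] + [-3*s/(s^2 + 4)] + [2/(s^2 + 4)].
Invert each term: 4/(s + 5) ↔ 4e^(-5t); -3·s/(s^2 + 4) ↔ -3cos(2t); 1·2/(s^2 + 4) ↔ sin(2t).

f(t) = sin(2*t) - 3*cos(2*t) + 4*exp(-5*t)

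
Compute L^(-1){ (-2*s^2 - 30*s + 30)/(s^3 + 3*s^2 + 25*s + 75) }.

-3*sin(5*t) - 5*cos(5*t) + 3*exp(-3*t)

Factor the denominator: s^3 + 3*s^2 + 25*s + 75 = (s + 3)*(s^2 + 25).
Partial fraction decomposition gives [3/(s + 3)] + [-5*s/(s^2 + 25)] + [-15/(s^2 + 25)].
Invert each term: 3/(s + 3) ↔ 3e^(-3t); -5·s/(s^2 + 25) ↔ -5cos(5t); -3·5/(s^2 + 25) ↔ -3sin(5t).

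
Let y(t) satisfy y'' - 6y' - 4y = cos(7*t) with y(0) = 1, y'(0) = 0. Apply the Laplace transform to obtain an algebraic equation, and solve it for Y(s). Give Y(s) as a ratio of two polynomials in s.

Y(s) = (s^3 - 6*s^2 + 50*s - 294)/(s^4 - 6*s^3 + 45*s^2 - 294*s - 196)

Transform both sides with L{·}.
The derivative rules (L{y''} = s^2 Y - s·y(0) - y'(0) and L{y'} = sY - y(0), with y(0) = 1, y'(0) = 0) turn the left side into (s^2 - 6*s - 4)Y - (s - 6).
The right side is L{cos(7*t)} = s/(s^2 + 49).
So (s^2 - 6*s - 4)Y = s/(s^2 + 49) + (s - 6).
Divide through and combine into a single rational function.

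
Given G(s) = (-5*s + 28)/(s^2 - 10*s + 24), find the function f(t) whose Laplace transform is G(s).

Factor the denominator: s^2 - 10*s + 24 = (s - 6)*(s - 4).
Partial fraction decomposition gives [-4/(s - 4)] + [-1/(s - 6)].
Invert each term: -4/(s - 4) ↔ -4e^(4t); -1/(s - 6) ↔ -e^(6t).

f(t) = -exp(6*t) - 4*exp(4*t)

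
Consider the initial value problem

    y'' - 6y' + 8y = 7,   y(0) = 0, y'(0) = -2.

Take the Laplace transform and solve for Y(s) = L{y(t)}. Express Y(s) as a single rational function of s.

Take the Laplace transform of both sides.
Using L{y''} = s^2 Y - s·y(0) - y'(0) and L{y'} = sY - y(0), with y(0) = 0, y'(0) = -2, the left side becomes (s^2 - 6*s + 8)Y - (-2).
The right side is L{7} = 7/s.
So (s^2 - 6*s + 8)Y = 7/s + (-2).
Isolate Y and clear denominators.

Y(s) = (-2*s + 7)/(s^3 - 6*s^2 + 8*s)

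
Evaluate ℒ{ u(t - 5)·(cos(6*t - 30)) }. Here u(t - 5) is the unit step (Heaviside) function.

s*exp(-5*s)/(s^2 + 36)

By the second shifting theorem, L{u(t - c)·g(t - c)} = e^(-cs)·H(s) with c = 5 and H(s) = L{g(t)}.
L{cos(6t)} = s/(s^2 + 36).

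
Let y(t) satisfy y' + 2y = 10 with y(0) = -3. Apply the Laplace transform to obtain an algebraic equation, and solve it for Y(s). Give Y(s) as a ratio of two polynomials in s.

Transform both sides with L{·}.
The derivative rules (L{y'} = sY - y(0) = sY - (-3)) turn the left side into (s + 2)Y - (-3).
The right side is L{10} = 10/s.
So (s + 2)Y = 10/s + (-3).
Solve for Y(s) and write it as one ratio of polynomials.

Y(s) = (-3*s + 10)/(s^2 + 2*s)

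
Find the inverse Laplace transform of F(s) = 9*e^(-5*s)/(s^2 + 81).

Heaviside(t - 5)*(sin(9*t - 45))

The factor e^(-5s) signals a time shift by c = 5 (second shifting theorem).
L{sin(9t)} = 9/(s^2 + 81), so L^-1{9/(s^2 + 81)} = sin(9*t).
Hence the inverse is u(t - 5) times that function evaluated at t - 5.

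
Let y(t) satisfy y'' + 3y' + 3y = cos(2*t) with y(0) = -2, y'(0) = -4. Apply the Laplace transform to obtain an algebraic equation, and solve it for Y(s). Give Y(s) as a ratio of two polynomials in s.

Laplace-transform each side.
Using L{y''} = s^2 Y - s·y(0) - y'(0) and L{y'} = sY - y(0), with y(0) = -2, y'(0) = -4, the left side becomes (s^2 + 3*s + 3)Y - (-2*s - 10).
The right side is L{cos(2*t)} = s/(s^2 + 4).
So (s^2 + 3*s + 3)Y = s/(s^2 + 4) + (-2*s - 10).
Divide through and combine into a single rational function.

Y(s) = (-2*s^3 - 10*s^2 - 7*s - 40)/(s^4 + 3*s^3 + 7*s^2 + 12*s + 12)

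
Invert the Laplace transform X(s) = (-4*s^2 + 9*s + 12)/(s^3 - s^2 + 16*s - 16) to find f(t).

Factor the denominator: s^3 - s^2 + 16*s - 16 = (s - 1)*(s^2 + 16).
Partial fraction decomposition gives [1/(s - 1)] + [-5*s/(s^2 + 16)] + [4/(s^2 + 16)].
Invert each term: 1/(s - 1) ↔ e^(t); -5·s/(s^2 + 16) ↔ -5cos(4t); 1·4/(s^2 + 16) ↔ sin(4t).

f(t) = exp(t) + sin(4*t) - 5*cos(4*t)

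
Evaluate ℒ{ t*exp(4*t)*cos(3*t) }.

L{cos(3t)} = s/(s^2 + 9).
Multiplying by e^(4t) shifts s → s - 4, so L{exp(4*t)*cos(3*t)} = (s - 4)/((s - 4)^2 + 9).
Then apply L{t·g(t)} = -d/ds[G(s)] with G(s) = (s - 4)/((s - 4)^2 + 9):
differentiating 1 time and applying the sign gives (s - 7)*(s - 1)/(s^2 - 8*s + 25)^2.

(s - 7)*(s - 1)/(s^2 - 8*s + 25)^2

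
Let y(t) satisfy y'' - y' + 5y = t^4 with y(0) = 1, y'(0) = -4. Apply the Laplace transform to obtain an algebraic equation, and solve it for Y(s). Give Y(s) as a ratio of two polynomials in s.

Take the Laplace transform of both sides.
Using L{y''} = s^2 Y - s·y(0) - y'(0) and L{y'} = sY - y(0), with y(0) = 1, y'(0) = -4, the left side becomes (s^2 - s + 5)Y - (s - 5).
The right side is L{t^4} = 24/s^5.
So (s^2 - s + 5)Y = 24/s^5 + (s - 5).
Divide through and combine into a single rational function.

Y(s) = (s^6 - 5*s^5 + 24)/(s^7 - s^6 + 5*s^5)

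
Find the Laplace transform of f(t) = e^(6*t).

1/(s - 6)

L{e^(6t)} = 1/(s - 6).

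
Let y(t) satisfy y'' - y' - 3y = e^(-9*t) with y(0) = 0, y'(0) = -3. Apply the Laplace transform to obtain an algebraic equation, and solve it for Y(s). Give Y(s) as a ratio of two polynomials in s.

Transform both sides with L{·}.
The derivative rules (L{y''} = s^2 Y - s·y(0) - y'(0) and L{y'} = sY - y(0), with y(0) = 0, y'(0) = -3) turn the left side into (s^2 - s - 3)Y - (-3).
The right side is L{e^(-9*t)} = 1/(s + 9).
So (s^2 - s - 3)Y = 1/(s + 9) + (-3).
Solve for Y(s) and write it as one ratio of polynomials.

Y(s) = (-3*s - 26)/(s^3 + 8*s^2 - 12*s - 27)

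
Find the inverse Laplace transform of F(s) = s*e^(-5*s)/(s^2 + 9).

The factor e^(-5s) signals a time shift by c = 5 (second shifting theorem).
L{cos(3t)} = s/(s^2 + 9), so L^-1{s/(s^2 + 9)} = cos(3*t).
Hence the inverse is u(t - 5) times that function evaluated at t - 5.

Heaviside(t - 5)*(cos(3*t - 15))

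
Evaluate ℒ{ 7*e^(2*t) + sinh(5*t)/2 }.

5/(2*(s^2 - 25)) + 7/(s - 2)

Apply the Laplace transform termwise.
(1/2)·[L{sinh(5t)} = 5/(s^2 - 25)]; (7)·[L{e^(2t)} = 1/(s - 2)].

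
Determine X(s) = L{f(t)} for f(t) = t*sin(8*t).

X(s) = 16*s/(s^2 + 64)^2

L{sin(8t)} = 8/(s^2 + 64).
Then apply L{t·g(t)} = -d/ds[G(s)] with G(s) = 8/(s^2 + 64):
differentiating 1 time and applying the sign gives 16*s/(s^2 + 64)^2.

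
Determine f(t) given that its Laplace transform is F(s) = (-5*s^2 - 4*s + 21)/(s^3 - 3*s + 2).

f(t) = 4*t*exp(t) - 6*exp(t) + exp(-2*t)

Factor the denominator: s^3 - 3*s + 2 = (s - 1)^2*(s + 2).
Partial fraction decomposition gives [-6/(s - 1)] + [4/(s - 1)^2] + [1/(s + 2)].
Invert each term: -6/(s - 1) ↔ -6e^(t); 4/(s - 1)^2 ↔ 4t·e^(t); 1/(s + 2) ↔ e^(-2t).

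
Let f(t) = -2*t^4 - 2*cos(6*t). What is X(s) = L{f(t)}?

The transform is linear, so treat each term independently.
(-2)·[L{cos(6t)} = s/(s^2 + 36)]; (-2)·[L{t^4} = 4!/s^5 = 24/s^5].

X(s) = -2*s/(s^2 + 36) - 48/s^5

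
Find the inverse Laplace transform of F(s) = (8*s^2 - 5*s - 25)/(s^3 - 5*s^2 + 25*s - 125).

Factor the denominator: s^3 - 5*s^2 + 25*s - 125 = (s - 5)*(s^2 + 25).
Partial fraction decomposition gives [3/(s - 5)] + [5*s/(s^2 + 25)] + [20/(s^2 + 25)].
Invert each term: 3/(s - 5) ↔ 3e^(5t); 5·s/(s^2 + 25) ↔ 5cos(5t); 4·5/(s^2 + 25) ↔ 4sin(5t).

3*exp(5*t) + 4*sin(5*t) + 5*cos(5*t)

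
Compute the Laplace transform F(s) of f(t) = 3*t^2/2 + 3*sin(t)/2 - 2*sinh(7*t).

The transform is linear, so treat each term independently.
(3/2)·[L{t^2} = 2!/s^3 = 2/s^3]; (3/2)·[L{sin(t)} = 1/(s^2 + 1)]; (-2)·[L{sinh(7t)} = 7/(s^2 - 49)].

F(s) = 3/(2*(s^2 + 1)) - 14/(s^2 - 49) + 3/s^3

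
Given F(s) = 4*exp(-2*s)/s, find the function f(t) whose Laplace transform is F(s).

The factor e^(-2s) signals a time shift by c = 2 (second shifting theorem).
L{4} = 4/s, so L^-1{4/s} = 4.
Hence the inverse is u(t - 2) times that function evaluated at t - 2.

f(t) = Heaviside(t - 2)*(4)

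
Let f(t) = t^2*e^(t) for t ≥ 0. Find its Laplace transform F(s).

F(s) = 2/(s - 1)^3

L{e^(t)} = 1/(s - 1).
Then apply L{t^2·g(t)} = (-1)^2 d^2/ds^2[G(s)] with G(s) = 1/(s - 1):
differentiating 2 times and applying the sign gives 2/(s - 1)^3.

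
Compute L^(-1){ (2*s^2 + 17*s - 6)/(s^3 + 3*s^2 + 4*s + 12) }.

sin(2*t) + 5*cos(2*t) - 3*exp(-3*t)

Factor the denominator: s^3 + 3*s^2 + 4*s + 12 = (s + 3)*(s^2 + 4).
Partial fraction decomposition gives [-3/(s + 3)] + [5*s/(s^2 + 4)] + [2/(s^2 + 4)].
Invert each term: -3/(s + 3) ↔ -3e^(-3t); 5·s/(s^2 + 4) ↔ 5cos(2t); 1·2/(s^2 + 4) ↔ sin(2t).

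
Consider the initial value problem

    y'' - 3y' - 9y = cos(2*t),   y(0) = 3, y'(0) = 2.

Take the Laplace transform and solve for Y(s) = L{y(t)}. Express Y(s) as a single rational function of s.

Y(s) = (3*s^3 - 7*s^2 + 13*s - 28)/(s^4 - 3*s^3 - 5*s^2 - 12*s - 36)

Transform both sides with L{·}.
The derivative rules (L{y''} = s^2 Y - s·y(0) - y'(0) and L{y'} = sY - y(0), with y(0) = 3, y'(0) = 2) turn the left side into (s^2 - 3*s - 9)Y - (3*s - 7).
The right side is L{cos(2*t)} = s/(s^2 + 4).
So (s^2 - 3*s - 9)Y = s/(s^2 + 4) + (3*s - 7).
Solve for Y(s) and write it as one ratio of polynomials.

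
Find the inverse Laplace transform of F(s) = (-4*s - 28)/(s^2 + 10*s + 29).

Complete the square in the denominator: s^2 + 10*s + 29 = (s + 5)^2 + 2^2.
Split the numerator to match: -4*s - 28 = -4·(s + 5) - 4·2.
Invert each term: -4·(s + 5)/((s + 5)^2 + 4) ↔ -4e^(-5t)cos(2t); -4·2/((s + 5)^2 + 4) ↔ -4e^(-5t)sin(2t).

-4*exp(-5*t)*sin(2*t) - 4*exp(-5*t)*cos(2*t)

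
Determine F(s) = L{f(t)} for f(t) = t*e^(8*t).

L{e^(8t)} = 1/(s - 8).
Then apply L{t·g(t)} = -d/ds[G(s)] with G(s) = 1/(s - 8):
differentiating 1 time and applying the sign gives (s - 8)^(-2).

F(s) = (s - 8)^(-2)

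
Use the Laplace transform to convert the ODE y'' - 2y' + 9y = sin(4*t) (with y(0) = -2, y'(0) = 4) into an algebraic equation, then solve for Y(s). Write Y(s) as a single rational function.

Apply the Laplace transform to the equation.
With L{y''} = s^2 Y - s·y(0) - y'(0) and L{y'} = sY - y(0), with y(0) = -2, y'(0) = 4: the LHS transforms to (s^2 - 2*s + 9)Y - (-2*s + 8).
The right side is L{sin(4*t)} = 4/(s^2 + 16).
So (s^2 - 2*s + 9)Y = 4/(s^2 + 16) + (-2*s + 8).
Divide through and combine into a single rational function.

Y(s) = (-2*s^3 + 8*s^2 - 32*s + 132)/(s^4 - 2*s^3 + 25*s^2 - 32*s + 144)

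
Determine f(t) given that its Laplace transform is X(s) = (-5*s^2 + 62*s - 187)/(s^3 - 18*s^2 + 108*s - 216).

Factor the denominator: s^3 - 18*s^2 + 108*s - 216 = (s - 6)^3.
Partial fraction decomposition gives [-5/(s - 6)] + [2/(s - 6)^2] + [5/(s - 6)^3].
Invert each term: -5/(s - 6) ↔ -5e^(6t); 2/(s - 6)^2 ↔ 2t·e^(6t); 5/(s - 6)^3 ↔ (5/2)t^2·e^(6t).

f(t) = 5*t^2*exp(6*t)/2 + 2*t*exp(6*t) - 5*exp(6*t)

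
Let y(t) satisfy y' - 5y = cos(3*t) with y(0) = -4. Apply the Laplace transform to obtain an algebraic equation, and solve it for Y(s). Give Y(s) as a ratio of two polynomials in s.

Y(s) = (-4*s^2 + s - 36)/(s^3 - 5*s^2 + 9*s - 45)

Apply the Laplace transform to the equation.
The derivative rules (L{y'} = sY - y(0) = sY - (-4)) turn the left side into (s - 5)Y - (-4).
The right side is L{cos(3*t)} = s/(s^2 + 9).
So (s - 5)Y = s/(s^2 + 9) + (-4).
Divide through and combine into a single rational function.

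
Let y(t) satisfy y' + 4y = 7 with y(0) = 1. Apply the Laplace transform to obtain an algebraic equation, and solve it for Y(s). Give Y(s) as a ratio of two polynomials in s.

Y(s) = (s + 7)/(s^2 + 4*s)

Take the Laplace transform of both sides.
The derivative rules (L{y'} = sY - y(0) = sY - 1) turn the left side into (s + 4)Y - (1).
The right side is L{7} = 7/s.
So (s + 4)Y = 7/s + (1).
Isolate Y and clear denominators.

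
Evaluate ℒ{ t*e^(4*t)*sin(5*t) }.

10*(s - 4)/(s^2 - 8*s + 41)^2

L{sin(5t)} = 5/(s^2 + 25).
Multiplying by e^(4t) shifts s → s - 4, so L{e^(4*t)*sin(5*t)} = 5/((s - 4)^2 + 25).
Then apply L{t·g(t)} = -d/ds[G(s)] with G(s) = 5/((s - 4)^2 + 25):
differentiating 1 time and applying the sign gives 10*(s - 4)/(s^2 - 8*s + 41)^2.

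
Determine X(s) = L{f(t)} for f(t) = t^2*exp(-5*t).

L{e^(-5t)} = 1/(s + 5).
Then apply L{t^2·g(t)} = (-1)^2 d^2/ds^2[G(s)] with G(s) = 1/(s + 5):
differentiating 2 times and applying the sign gives 2/(s + 5)^3.

X(s) = 2/(s + 5)^3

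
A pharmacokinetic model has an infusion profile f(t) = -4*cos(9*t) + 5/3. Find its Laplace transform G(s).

Apply the Laplace transform termwise.
(-4)·[L{cos(9t)} = s/(s^2 + 81)]; L{5/3} = (5/3)/s.

G(s) = -4*s/(s^2 + 81) + 5/(3*s)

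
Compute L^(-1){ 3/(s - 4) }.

3*exp(4*t)

Since L{e^(4t)} = 1/(s - 4), the inverse is e^(4*t), scaled by 3.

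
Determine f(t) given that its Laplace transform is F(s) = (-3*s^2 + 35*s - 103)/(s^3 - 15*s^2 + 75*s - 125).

Factor the denominator: s^3 - 15*s^2 + 75*s - 125 = (s - 5)^3.
Partial fraction decomposition gives [-3/(s - 5)] + [5/(s - 5)^2] + [-3/(s - 5)^3].
Invert each term: -3/(s - 5) ↔ -3e^(5t); 5/(s - 5)^2 ↔ 5t·e^(5t); -3/(s - 5)^3 ↔ (-3/2)t^2·e^(5t).

f(t) = -3*t^2*exp(5*t)/2 + 5*t*exp(5*t) - 3*exp(5*t)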